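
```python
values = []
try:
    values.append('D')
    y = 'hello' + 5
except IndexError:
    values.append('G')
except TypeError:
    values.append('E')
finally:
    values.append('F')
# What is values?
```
['D', 'E', 'F']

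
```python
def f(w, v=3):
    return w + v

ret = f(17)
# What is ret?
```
20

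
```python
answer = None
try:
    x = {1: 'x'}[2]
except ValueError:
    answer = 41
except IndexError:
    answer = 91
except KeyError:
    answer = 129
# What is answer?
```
129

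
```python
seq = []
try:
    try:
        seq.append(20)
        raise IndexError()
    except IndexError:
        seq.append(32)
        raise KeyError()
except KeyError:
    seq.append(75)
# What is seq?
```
[20, 32, 75]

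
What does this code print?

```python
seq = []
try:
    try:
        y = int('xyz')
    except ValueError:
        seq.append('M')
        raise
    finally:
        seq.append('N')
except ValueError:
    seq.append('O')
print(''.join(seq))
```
MNO

finally runs before re-raised exception propagates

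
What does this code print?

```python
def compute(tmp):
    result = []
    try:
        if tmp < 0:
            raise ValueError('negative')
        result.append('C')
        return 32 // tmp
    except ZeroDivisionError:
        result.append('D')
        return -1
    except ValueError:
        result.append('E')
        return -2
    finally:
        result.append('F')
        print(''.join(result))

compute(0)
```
CDF

tmp=0 causes ZeroDivisionError, caught, finally prints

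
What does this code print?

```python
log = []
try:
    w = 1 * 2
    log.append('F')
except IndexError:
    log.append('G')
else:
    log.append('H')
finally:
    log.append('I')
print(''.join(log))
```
FHI

else runs before finally when no exception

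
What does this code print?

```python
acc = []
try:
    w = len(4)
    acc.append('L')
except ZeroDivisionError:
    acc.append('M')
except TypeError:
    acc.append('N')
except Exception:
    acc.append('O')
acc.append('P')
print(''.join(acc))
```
NP

TypeError matches before generic Exception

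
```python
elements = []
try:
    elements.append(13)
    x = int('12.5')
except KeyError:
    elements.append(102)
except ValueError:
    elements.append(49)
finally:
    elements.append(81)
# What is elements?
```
[13, 49, 81]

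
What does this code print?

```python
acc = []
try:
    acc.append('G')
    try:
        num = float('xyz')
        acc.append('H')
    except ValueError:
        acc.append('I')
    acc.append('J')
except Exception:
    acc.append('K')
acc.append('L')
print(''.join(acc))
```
GIJL

Inner exception caught by inner handler, outer continues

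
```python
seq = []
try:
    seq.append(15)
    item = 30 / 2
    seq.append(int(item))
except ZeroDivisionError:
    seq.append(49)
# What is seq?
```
[15, 15]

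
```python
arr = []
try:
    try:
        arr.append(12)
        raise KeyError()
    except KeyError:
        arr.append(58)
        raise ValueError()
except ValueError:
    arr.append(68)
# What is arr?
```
[12, 58, 68]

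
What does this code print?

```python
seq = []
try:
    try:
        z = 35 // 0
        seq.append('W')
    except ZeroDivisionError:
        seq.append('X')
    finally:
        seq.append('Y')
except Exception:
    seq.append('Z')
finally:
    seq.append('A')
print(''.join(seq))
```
XYA

Both finally blocks run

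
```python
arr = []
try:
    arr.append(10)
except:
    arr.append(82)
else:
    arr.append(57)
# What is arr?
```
[10, 57]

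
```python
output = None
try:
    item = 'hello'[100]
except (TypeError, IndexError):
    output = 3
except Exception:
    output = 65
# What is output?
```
3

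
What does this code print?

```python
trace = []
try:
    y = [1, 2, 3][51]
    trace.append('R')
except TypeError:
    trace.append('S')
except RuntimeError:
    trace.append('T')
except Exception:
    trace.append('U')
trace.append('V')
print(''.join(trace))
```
UV

IndexError not specifically caught, falls to Exception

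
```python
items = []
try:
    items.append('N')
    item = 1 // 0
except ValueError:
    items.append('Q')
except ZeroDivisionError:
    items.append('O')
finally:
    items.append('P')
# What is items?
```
['N', 'O', 'P']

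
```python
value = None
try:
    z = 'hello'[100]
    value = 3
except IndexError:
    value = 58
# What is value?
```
58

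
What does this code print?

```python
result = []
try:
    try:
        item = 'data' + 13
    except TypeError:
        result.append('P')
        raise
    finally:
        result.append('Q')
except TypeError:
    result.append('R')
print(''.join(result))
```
PQR

finally runs before re-raised exception propagates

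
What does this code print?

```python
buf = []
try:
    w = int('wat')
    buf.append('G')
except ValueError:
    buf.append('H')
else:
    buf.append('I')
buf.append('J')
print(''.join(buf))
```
HJ

else block skipped when exception is caught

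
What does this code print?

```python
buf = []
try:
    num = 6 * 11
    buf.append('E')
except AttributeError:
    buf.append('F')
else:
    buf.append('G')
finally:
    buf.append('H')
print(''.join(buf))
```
EGH

else runs before finally when no exception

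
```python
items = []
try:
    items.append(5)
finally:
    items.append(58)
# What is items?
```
[5, 58]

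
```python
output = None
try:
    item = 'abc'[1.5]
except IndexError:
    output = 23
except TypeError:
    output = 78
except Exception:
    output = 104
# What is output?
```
78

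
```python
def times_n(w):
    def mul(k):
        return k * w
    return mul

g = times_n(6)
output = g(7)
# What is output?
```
42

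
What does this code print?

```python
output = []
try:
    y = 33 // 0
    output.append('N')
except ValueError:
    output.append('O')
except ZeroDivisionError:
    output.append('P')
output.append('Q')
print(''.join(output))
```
PQ

ZeroDivisionError is caught by its specific handler, not ValueError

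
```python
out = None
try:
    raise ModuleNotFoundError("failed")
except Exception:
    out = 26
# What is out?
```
26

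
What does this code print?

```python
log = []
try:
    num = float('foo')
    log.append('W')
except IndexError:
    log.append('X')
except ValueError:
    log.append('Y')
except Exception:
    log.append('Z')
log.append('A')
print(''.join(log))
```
YA

ValueError matches before generic Exception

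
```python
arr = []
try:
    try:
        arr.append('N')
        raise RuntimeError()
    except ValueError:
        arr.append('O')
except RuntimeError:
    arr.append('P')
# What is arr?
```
['N', 'P']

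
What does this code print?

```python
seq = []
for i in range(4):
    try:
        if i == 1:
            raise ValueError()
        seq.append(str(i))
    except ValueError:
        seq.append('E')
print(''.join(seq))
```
0E23

Exception on i=1 caught, loop continues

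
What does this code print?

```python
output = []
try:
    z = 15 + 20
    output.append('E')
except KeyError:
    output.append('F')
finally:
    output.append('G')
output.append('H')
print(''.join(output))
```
EGH

finally runs after normal execution too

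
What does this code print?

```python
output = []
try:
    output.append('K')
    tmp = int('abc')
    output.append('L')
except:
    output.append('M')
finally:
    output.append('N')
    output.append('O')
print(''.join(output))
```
KMNO

Code before exception runs, then except, then all of finally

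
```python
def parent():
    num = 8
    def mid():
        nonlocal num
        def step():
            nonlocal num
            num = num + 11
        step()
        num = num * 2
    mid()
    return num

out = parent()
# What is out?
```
38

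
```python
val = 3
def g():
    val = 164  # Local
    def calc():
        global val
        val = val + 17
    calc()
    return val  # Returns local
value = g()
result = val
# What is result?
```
20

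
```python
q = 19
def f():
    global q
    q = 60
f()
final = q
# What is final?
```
60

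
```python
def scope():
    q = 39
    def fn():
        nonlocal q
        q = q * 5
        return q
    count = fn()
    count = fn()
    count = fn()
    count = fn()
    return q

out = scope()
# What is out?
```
24375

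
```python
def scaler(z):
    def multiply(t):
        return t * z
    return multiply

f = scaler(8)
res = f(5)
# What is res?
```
40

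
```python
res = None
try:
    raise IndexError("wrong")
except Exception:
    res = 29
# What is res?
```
29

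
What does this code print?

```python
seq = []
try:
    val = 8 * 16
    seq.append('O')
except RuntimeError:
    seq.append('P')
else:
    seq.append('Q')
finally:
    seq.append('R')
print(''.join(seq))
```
OQR

else runs before finally when no exception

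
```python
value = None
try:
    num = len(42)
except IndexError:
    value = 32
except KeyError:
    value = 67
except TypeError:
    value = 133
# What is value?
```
133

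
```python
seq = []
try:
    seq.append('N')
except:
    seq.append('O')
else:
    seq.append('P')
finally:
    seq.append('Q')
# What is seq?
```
['N', 'P', 'Q']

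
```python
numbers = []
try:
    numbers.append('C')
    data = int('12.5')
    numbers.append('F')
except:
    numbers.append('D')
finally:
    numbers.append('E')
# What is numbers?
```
['C', 'D', 'E']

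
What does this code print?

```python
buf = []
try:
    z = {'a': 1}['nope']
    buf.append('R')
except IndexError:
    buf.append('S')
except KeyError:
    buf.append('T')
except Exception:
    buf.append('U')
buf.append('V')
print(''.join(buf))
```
TV

KeyError matches before generic Exception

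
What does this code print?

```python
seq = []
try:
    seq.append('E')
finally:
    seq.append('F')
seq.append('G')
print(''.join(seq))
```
EFG

try/finally without except, no exception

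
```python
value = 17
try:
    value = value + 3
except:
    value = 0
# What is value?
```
20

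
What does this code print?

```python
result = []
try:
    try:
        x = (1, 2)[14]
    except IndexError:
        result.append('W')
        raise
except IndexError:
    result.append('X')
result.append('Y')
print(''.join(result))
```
WXY

raise without argument re-raises current exception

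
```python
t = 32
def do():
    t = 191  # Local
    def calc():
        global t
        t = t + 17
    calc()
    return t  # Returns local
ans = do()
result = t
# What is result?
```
49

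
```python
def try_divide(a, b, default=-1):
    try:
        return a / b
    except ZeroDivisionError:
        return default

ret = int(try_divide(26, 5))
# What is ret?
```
5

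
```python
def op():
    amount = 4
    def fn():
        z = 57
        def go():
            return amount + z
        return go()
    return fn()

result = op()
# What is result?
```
61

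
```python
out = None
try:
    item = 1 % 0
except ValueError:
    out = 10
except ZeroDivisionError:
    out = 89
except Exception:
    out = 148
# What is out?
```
89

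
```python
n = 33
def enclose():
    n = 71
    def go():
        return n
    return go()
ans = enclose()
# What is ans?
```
71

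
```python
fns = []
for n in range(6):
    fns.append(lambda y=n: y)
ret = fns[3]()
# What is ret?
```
3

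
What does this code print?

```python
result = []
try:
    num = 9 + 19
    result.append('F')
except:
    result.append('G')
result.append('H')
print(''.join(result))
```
FH

No exception, try block completes normally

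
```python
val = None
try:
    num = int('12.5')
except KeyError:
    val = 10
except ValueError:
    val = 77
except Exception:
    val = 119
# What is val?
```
77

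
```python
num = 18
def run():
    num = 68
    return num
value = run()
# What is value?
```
68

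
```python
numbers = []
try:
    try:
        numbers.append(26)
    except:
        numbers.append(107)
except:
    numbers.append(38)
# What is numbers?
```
[26]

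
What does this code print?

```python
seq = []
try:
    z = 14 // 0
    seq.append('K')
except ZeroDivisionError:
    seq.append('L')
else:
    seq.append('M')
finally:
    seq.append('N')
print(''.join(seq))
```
LN

Exception: except runs, else skipped, finally runs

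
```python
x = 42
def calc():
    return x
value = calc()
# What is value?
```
42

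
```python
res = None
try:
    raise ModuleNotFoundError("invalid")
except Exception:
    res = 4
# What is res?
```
4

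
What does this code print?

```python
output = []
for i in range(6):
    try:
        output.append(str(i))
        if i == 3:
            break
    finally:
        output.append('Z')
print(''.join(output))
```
0Z1Z2Z3Z

finally runs even when breaking out of loop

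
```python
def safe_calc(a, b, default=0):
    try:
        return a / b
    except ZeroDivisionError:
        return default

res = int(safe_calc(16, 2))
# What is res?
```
8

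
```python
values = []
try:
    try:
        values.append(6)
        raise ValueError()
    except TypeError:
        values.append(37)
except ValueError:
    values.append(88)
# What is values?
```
[6, 88]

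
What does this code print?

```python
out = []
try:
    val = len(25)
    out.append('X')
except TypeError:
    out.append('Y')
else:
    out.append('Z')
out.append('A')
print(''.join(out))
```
YA

else block skipped when exception is caught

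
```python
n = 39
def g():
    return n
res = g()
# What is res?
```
39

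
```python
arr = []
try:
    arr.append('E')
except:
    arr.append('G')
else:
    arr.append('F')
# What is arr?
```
['E', 'F']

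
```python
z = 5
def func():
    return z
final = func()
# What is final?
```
5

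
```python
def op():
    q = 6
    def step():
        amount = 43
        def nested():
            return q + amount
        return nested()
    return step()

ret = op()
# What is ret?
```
49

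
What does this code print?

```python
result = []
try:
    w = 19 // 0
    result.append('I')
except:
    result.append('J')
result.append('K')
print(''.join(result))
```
JK

Exception raised in try, caught by bare except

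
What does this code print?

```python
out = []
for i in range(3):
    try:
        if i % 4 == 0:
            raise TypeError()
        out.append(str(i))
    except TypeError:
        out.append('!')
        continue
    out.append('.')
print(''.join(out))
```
!1.2.

continue in except skips rest of loop body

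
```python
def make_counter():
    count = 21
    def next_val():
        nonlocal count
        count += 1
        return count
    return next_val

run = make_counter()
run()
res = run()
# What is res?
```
23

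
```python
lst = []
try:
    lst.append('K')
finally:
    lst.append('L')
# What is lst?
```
['K', 'L']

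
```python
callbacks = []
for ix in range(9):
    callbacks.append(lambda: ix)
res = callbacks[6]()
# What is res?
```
8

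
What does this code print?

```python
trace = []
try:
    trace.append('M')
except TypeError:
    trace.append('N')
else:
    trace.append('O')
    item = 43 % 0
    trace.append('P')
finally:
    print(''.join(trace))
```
MO

Try succeeds, else appends 'O', ZeroDivisionError in else is uncaught, finally prints before exception propagates ('P' never appended)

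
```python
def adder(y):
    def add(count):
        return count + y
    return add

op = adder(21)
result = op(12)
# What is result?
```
33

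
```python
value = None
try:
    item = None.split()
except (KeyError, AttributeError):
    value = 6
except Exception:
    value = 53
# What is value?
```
6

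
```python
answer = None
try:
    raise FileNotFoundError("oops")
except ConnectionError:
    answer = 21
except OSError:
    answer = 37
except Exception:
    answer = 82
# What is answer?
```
37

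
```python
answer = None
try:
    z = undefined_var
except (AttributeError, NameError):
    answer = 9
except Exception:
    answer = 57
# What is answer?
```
9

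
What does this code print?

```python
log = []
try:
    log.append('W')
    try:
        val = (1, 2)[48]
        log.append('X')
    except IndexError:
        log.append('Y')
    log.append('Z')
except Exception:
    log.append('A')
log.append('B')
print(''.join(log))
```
WYZB

Inner exception caught by inner handler, outer continues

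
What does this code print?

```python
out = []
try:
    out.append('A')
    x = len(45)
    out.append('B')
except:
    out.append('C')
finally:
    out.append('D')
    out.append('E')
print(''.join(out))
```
ACDE

Code before exception runs, then except, then all of finally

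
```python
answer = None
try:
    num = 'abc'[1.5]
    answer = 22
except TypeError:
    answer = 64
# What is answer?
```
64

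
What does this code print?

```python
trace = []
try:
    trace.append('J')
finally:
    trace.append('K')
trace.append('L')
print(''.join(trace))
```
JKL

try/finally without except, no exception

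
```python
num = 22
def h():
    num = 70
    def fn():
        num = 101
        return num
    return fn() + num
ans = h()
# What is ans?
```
171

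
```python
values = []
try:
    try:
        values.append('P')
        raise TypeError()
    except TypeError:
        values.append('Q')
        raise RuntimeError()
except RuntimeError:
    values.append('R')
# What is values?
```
['P', 'Q', 'R']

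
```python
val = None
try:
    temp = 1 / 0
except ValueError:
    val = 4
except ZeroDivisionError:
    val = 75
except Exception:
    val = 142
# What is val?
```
75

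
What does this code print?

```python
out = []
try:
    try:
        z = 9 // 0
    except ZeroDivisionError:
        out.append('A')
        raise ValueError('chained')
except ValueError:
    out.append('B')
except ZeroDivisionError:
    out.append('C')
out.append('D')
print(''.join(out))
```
ABD

ValueError raised and caught, original ZeroDivisionError not re-raised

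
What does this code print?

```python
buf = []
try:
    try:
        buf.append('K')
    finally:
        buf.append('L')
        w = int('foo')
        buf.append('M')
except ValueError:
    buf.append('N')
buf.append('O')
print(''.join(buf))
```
KLNO

Exception in inner finally caught by outer except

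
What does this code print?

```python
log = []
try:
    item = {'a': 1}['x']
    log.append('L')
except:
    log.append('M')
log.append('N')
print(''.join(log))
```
MN

Exception raised in try, caught by bare except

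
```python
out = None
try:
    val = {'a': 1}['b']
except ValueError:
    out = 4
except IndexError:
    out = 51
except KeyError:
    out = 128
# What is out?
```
128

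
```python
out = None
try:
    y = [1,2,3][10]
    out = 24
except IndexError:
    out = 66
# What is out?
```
66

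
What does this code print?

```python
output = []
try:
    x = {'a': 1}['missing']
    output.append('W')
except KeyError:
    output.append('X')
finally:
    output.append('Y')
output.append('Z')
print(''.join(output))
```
XYZ

finally always runs, even after exception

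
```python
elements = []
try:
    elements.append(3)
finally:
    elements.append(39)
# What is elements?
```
[3, 39]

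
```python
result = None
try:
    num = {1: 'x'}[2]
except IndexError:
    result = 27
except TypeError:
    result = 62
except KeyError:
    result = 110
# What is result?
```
110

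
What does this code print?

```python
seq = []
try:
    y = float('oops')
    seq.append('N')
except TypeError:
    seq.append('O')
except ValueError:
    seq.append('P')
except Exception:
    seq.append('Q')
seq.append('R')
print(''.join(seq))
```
PR

ValueError matches before generic Exception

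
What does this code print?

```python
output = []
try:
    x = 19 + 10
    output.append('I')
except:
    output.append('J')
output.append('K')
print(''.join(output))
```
IK

No exception, try block completes normally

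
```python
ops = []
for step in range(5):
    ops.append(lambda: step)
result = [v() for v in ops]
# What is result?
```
[4, 4, 4, 4, 4]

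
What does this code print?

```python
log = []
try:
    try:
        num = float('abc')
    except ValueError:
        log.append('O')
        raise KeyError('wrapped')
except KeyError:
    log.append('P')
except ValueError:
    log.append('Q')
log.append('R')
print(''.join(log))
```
OPR

KeyError raised and caught, original ValueError not re-raised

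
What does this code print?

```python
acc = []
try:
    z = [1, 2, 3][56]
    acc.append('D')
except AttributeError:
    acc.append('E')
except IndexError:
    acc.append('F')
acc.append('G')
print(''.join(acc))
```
FG

IndexError is caught by its specific handler, not AttributeError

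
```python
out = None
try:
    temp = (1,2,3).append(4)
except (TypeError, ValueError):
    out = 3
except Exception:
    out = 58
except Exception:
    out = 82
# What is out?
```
58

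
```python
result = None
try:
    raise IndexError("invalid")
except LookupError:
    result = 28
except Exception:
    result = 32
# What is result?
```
28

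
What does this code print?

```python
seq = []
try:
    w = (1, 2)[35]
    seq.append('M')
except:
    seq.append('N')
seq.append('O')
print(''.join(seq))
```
NO

Exception raised in try, caught by bare except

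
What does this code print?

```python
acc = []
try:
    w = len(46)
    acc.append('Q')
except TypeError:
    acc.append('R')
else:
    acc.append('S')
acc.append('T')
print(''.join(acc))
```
RT

else block skipped when exception is caught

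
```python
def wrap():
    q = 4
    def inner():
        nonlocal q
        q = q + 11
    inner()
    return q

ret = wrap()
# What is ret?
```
15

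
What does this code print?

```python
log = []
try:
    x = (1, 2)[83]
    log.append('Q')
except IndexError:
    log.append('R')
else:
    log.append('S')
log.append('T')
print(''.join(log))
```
RT

else block skipped when exception is caught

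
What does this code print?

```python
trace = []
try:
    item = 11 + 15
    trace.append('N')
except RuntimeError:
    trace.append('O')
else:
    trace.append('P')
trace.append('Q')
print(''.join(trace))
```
NPQ

else block runs when no exception occurs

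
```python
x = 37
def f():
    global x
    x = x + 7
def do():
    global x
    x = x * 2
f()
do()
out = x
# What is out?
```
88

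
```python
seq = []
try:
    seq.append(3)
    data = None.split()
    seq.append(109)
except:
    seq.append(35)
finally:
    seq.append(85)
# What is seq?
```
[3, 35, 85]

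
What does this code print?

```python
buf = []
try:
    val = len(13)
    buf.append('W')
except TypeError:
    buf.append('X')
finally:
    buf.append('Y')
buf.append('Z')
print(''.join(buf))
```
XYZ

finally always runs, even after exception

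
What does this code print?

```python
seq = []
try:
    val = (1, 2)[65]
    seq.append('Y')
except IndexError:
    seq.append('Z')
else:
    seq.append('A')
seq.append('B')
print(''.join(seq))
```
ZB

else block skipped when exception is caught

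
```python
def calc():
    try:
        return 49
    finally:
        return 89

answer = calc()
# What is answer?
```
89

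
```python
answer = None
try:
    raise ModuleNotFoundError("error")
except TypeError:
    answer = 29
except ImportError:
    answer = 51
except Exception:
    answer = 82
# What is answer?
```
51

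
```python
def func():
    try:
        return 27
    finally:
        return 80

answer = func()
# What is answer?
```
80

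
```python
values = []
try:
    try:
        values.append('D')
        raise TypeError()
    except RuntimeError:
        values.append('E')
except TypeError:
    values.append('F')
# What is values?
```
['D', 'F']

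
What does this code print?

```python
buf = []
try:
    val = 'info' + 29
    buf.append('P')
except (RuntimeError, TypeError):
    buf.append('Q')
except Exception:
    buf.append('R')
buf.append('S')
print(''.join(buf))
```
QS

TypeError matches tuple containing it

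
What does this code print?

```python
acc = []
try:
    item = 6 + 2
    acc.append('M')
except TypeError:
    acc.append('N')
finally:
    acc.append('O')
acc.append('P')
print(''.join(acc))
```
MOP

finally runs after normal execution too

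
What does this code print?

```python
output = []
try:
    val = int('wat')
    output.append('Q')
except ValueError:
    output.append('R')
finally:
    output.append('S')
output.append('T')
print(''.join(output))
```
RST

finally always runs, even after exception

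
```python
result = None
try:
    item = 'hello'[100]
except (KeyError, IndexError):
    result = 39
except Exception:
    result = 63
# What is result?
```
39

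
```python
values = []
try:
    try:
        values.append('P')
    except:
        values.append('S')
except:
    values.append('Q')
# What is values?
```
['P']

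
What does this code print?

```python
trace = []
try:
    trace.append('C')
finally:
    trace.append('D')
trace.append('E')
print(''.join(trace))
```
CDE

try/finally without except, no exception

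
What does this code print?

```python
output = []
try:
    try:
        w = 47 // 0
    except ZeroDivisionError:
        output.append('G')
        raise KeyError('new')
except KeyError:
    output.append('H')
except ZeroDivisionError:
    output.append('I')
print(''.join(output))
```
GH

New KeyError raised, caught by outer KeyError handler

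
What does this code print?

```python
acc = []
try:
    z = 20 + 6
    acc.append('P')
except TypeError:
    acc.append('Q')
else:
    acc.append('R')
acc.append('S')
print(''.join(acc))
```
PRS

else block runs when no exception occurs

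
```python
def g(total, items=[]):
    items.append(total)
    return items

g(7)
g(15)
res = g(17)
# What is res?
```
[7, 15, 17]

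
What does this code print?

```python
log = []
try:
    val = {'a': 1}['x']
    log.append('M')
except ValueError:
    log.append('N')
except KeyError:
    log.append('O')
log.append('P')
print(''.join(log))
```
OP

KeyError is caught by its specific handler, not ValueError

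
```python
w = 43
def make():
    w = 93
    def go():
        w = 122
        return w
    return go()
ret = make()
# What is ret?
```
122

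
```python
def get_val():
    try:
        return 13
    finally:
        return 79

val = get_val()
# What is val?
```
79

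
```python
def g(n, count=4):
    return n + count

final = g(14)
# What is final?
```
18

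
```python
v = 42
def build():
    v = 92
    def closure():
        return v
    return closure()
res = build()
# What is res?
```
92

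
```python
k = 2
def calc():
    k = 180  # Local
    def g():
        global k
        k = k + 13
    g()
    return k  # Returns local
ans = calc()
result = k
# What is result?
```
15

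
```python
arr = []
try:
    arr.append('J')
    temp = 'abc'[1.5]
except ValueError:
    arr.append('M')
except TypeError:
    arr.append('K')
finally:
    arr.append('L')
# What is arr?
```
['J', 'K', 'L']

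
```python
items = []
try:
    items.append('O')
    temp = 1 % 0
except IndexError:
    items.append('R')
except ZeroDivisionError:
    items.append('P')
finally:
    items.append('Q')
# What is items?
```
['O', 'P', 'Q']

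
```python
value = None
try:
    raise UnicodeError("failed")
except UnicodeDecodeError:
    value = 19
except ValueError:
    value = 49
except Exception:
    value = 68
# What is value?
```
49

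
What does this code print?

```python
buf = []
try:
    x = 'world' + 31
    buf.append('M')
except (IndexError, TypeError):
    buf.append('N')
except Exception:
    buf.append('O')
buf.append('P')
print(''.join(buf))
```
NP

TypeError matches tuple containing it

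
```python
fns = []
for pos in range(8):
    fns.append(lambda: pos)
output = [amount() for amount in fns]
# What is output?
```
[7, 7, 7, 7, 7, 7, 7, 7]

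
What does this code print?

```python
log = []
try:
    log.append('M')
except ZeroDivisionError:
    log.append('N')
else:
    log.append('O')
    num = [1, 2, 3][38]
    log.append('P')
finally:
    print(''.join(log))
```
MO

Try succeeds, else appends 'O', IndexError in else is uncaught, finally prints before exception propagates ('P' never appended)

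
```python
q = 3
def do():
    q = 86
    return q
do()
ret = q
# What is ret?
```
3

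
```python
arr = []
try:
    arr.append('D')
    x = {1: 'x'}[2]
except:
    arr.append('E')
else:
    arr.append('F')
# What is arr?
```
['D', 'E']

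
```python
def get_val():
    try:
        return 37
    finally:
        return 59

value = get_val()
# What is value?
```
59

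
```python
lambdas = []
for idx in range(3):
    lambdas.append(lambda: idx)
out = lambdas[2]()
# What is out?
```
2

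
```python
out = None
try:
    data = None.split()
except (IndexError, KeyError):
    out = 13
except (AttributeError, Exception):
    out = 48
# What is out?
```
48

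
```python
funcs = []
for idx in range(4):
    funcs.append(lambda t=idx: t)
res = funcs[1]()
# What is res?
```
1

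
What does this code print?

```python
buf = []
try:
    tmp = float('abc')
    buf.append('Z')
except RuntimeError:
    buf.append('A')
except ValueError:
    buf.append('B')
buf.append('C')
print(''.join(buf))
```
BC

ValueError is caught by its specific handler, not RuntimeError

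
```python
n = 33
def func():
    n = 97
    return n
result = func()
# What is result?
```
97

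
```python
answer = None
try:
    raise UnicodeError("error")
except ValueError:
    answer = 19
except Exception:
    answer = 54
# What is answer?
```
19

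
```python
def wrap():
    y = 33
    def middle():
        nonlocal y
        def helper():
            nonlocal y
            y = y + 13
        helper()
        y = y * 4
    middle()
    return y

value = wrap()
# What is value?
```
184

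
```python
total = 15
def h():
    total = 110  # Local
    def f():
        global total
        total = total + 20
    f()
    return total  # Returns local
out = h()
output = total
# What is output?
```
35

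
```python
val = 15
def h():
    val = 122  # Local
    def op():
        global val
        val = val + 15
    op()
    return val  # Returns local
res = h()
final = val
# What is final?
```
30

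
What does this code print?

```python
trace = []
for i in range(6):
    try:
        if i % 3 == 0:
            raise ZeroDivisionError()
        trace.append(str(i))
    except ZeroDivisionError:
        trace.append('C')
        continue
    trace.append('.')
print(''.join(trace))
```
C1.2.C4.5.

continue in except skips rest of loop body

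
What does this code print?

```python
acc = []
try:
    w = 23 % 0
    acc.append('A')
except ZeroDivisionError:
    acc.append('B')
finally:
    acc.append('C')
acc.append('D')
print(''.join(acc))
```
BCD

finally always runs, even after exception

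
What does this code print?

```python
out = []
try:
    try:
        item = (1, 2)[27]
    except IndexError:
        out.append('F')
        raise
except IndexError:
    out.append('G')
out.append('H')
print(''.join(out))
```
FGH

raise without argument re-raises current exception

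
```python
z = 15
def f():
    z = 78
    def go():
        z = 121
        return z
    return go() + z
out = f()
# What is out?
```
199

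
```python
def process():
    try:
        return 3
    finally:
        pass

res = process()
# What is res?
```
3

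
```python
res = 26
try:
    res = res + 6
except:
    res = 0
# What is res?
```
32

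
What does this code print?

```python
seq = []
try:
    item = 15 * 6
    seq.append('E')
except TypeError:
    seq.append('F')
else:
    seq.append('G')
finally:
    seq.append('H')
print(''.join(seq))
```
EGH

else runs before finally when no exception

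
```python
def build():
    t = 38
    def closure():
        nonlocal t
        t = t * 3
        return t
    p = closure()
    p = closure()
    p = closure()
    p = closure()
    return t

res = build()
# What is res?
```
3078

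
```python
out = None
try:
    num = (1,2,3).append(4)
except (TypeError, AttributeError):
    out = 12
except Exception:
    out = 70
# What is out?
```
12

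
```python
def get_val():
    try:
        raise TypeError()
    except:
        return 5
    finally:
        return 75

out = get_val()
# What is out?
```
75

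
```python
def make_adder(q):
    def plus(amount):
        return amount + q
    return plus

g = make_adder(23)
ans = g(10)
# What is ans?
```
33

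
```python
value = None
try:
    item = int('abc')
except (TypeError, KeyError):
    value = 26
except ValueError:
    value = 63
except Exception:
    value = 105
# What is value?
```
63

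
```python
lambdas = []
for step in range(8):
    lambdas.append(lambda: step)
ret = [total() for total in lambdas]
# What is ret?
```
[7, 7, 7, 7, 7, 7, 7, 7]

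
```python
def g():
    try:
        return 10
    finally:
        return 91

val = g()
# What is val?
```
91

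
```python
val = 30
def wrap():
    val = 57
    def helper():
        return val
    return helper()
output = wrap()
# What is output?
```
57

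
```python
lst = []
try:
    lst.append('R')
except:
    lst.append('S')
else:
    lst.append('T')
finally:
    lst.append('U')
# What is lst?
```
['R', 'T', 'U']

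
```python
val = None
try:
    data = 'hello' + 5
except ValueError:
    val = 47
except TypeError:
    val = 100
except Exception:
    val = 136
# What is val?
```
100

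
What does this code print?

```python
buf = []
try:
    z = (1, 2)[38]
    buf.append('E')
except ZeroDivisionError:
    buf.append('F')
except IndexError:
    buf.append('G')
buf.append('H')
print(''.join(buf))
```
GH

IndexError is caught by its specific handler, not ZeroDivisionError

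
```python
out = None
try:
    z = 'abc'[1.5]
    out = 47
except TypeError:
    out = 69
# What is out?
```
69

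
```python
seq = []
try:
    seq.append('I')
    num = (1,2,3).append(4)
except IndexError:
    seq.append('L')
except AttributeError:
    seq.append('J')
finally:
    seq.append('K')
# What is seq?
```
['I', 'J', 'K']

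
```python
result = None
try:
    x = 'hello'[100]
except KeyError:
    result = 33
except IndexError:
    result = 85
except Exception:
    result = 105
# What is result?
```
85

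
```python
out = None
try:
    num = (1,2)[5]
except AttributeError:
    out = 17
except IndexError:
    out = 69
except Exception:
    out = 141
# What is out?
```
69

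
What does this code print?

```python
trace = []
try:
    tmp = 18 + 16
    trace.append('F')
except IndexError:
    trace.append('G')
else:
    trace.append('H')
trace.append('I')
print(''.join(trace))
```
FHI

else block runs when no exception occurs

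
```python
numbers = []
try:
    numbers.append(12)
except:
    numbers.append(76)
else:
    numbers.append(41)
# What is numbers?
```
[12, 41]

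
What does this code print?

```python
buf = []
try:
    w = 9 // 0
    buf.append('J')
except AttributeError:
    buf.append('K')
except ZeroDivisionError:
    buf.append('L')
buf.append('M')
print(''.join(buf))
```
LM

ZeroDivisionError is caught by its specific handler, not AttributeError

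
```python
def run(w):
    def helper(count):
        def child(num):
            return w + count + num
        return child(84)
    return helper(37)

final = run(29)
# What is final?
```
150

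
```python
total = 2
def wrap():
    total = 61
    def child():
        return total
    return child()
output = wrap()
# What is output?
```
61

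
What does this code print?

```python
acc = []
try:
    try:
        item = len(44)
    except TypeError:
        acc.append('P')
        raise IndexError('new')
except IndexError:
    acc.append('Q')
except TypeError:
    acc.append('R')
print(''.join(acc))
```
PQ

New IndexError raised, caught by outer IndexError handler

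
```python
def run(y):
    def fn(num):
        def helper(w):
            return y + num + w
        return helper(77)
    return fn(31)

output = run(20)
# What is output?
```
128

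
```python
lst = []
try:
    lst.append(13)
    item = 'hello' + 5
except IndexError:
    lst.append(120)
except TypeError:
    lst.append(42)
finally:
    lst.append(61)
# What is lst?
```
[13, 42, 61]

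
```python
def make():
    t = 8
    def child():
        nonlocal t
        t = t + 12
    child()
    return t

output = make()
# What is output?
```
20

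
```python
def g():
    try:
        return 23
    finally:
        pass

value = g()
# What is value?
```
23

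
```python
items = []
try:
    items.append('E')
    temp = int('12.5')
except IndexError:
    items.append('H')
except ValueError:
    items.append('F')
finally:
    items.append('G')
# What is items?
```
['E', 'F', 'G']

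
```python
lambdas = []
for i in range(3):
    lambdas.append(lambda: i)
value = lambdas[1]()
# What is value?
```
2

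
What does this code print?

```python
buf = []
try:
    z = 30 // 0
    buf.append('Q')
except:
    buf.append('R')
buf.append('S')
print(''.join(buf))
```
RS

Exception raised in try, caught by bare except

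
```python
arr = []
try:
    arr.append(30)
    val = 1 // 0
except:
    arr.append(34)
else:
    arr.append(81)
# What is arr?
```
[30, 34]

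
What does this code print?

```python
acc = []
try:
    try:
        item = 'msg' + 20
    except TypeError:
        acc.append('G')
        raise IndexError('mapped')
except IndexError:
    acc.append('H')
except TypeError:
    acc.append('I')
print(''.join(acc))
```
GH

New IndexError raised, caught by outer IndexError handler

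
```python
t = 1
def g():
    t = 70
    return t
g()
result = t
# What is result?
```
1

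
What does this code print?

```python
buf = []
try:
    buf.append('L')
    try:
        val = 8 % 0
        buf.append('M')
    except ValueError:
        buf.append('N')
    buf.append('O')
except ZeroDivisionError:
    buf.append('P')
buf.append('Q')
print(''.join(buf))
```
LPQ

Inner handler doesn't match, propagates to outer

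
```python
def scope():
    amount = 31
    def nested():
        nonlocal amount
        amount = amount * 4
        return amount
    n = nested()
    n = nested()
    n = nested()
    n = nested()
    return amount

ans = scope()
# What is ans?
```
7936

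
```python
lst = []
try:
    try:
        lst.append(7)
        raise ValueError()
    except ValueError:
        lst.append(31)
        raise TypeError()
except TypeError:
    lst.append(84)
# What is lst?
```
[7, 31, 84]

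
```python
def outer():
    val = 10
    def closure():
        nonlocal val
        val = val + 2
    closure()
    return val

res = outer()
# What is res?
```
12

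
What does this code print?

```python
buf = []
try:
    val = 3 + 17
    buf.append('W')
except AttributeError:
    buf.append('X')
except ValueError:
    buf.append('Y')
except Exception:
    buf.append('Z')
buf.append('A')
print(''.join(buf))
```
WA

No exception, try block completes normally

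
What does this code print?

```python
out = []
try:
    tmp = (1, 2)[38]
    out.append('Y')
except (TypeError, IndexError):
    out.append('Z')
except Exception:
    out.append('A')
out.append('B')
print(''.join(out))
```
ZB

IndexError matches tuple containing it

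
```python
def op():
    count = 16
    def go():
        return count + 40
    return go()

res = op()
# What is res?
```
56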